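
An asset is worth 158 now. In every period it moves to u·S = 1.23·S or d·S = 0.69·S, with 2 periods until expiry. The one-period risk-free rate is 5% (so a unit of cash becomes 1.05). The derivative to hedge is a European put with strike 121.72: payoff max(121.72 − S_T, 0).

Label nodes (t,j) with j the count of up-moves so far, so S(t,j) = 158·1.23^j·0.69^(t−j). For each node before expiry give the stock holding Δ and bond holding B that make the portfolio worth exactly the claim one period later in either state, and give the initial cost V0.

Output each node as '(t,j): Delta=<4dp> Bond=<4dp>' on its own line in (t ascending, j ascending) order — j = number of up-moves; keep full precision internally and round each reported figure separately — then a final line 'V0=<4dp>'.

Under the risk-neutral measure, an up-move has probability p* = (R−d)/(u−d) = 0.6667 and values discount at R = 1.05.
Terminal payoffs: V(2,0)=46.4962, V(2,1)=0.0000, V(2,2)=0.0000
  t=1,j=0: stock 109.0200 → up 134.0946 (V=0.0000), down 75.2238 (V=46.4962). Price 14.7607; hedge Δ=-0.7898, bond B=100.8648.
  t=1,j=1: stock 194.3400 → up 239.0382 (V=0.0000), down 134.0946 (V=0.0000). Price 0.0000; hedge Δ=0.0000, bond B=0.0000.
  t=0,j=0: stock 158.0000 → up 194.3400 (V=0.0000), down 109.0200 (V=14.7607). Price 4.6859; hedge Δ=-0.1730, bond B=32.0206.
Root portfolio cost Δ·158+B reproduces V0=4.6859.

(0,0): Delta=-0.1730 Bond=32.0206
(1,0): Delta=-0.7898 Bond=100.8648
(1,1): Delta=0.0000 Bond=0.0000
V0=4.6859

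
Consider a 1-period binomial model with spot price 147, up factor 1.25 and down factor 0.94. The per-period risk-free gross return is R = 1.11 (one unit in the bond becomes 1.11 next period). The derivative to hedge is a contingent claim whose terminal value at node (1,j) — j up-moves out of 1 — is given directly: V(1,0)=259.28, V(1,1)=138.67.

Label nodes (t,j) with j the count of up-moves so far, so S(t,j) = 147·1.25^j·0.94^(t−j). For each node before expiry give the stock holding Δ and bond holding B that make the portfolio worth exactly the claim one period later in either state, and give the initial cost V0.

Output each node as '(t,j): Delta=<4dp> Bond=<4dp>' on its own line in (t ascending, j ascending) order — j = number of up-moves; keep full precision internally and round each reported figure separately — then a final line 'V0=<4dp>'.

(0,0): Delta=-2.6467 Bond=563.0636
V0=173.9991

Since d<R<u, set p* = (R−d)/(u−d) = 0.5484; price each node as the discounted p*-expectation of its children.
Terminal payoffs: V(1,0)=259.2800, V(1,1)=138.6700
  t=0,j=0: stock 147.0000 → up 183.7500 (V=138.6700), down 138.1800 (V=259.2800). Price 173.9991; hedge Δ=-2.6467, bond B=563.0636.
The time-0 hedge costs 173.9991, which is the no-arbitrage price.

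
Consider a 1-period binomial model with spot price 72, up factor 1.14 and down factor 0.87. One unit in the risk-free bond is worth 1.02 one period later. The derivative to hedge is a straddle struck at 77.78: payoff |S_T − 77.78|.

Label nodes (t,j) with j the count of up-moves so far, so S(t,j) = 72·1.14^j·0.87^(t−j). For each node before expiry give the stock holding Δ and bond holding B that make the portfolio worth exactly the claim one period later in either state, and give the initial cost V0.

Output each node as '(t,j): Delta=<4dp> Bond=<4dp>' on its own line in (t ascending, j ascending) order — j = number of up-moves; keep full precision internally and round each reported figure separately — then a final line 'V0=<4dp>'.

(0,0): Delta=-0.5576 Bond=49.0871
V0=8.9390

Under the risk-neutral measure, an up-move has probability p* = (R−d)/(u−d) = 0.5556 and values discount at R = 1.02.
At expiry t=1: V(1,0)=15.1400, V(1,1)=4.3000
Node (0,0) S=72.0000: V=(p*·4.3000+(1−p*)·15.1400)/1.02=8.9390; Δ=(4.3000−15.1400)/(82.0800−62.6400)=-0.5576; B=V−Δ·S=49.0871
Each (Δ,B) replicates both successor values, so the strategy is self-financing and V0 is arbitrage-free.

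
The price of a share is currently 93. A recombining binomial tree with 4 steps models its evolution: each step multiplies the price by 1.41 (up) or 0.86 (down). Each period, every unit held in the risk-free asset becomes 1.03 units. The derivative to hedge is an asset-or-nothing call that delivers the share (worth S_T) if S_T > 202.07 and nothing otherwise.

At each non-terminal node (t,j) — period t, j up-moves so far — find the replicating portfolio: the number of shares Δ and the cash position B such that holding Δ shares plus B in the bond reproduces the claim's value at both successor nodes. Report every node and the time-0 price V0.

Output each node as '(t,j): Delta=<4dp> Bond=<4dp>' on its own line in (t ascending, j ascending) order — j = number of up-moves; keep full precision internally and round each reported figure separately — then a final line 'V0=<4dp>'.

(0,0): Delta=0.8701 Bond=-61.6794
(1,0): Delta=0.4590 Bond=-30.6503
(1,1): Delta=1.4306 Bond=-137.0250
(2,0): Delta=0.0000 Bond=0.0000
(2,1): Delta=1.0847 Bond=-102.1377
(2,2): Delta=1.9020 Bond=-228.3079
(3,0): Delta=0.0000 Bond=0.0000
(3,1): Delta=0.0000 Bond=0.0000
(3,2): Delta=2.5636 Bond=-340.3590
(3,3): Delta=1.0000 Bond=0.0000
V0=19.2375

The replicating-portfolio and risk-neutral prices coincide; use p* = (1.03−0.86)/(1.41−0.86) = 0.3091 for the latter.
Terminal values V(4,·): V(4,0)=0.0000, V(4,1)=0.0000, V(4,2)=0.0000, V(4,3)=224.2016, V(4,4)=367.5864
Node (3,0) S=59.1532: V=(p*·0.0000+(1−p*)·0.0000)/1.03=0.0000; Δ=(0.0000−0.0000)/(83.4060−50.8718)=0.0000; B=V−Δ·S=0.0000
Node (3,1) S=96.9837: V=(p*·0.0000+(1−p*)·0.0000)/1.03=0.0000; Δ=(0.0000−0.0000)/(136.7471−83.4060)=0.0000; B=V−Δ·S=0.0000
Node (3,2) S=159.0082: V=(p*·224.2016+(1−p*)·0.0000)/1.03=67.2803; Δ=(224.2016−0.0000)/(224.2016−136.7471)=2.5636; B=V−Δ·S=-340.3590
Node (3,3) S=260.6996: V=(p*·367.5864+(1−p*)·224.2016)/1.03=260.6996; Δ=(367.5864−224.2016)/(367.5864−224.2016)=1.0000; B=V−Δ·S=0.0000
Node (2,0) S=68.7828: V=(p*·0.0000+(1−p*)·0.0000)/1.03=0.0000; Δ=(0.0000−0.0000)/(96.9837−59.1532)=0.0000; B=V−Δ·S=0.0000
Node (2,1) S=112.7718: V=(p*·67.2803+(1−p*)·0.0000)/1.03=20.1900; Δ=(67.2803−0.0000)/(159.0082−96.9837)=1.0847; B=V−Δ·S=-102.1377
Node (2,2) S=184.8933: V=(p*·260.6996+(1−p*)·67.2803)/1.03=123.3635; Δ=(260.6996−67.2803)/(260.6996−159.0082)=1.9020; B=V−Δ·S=-228.3079
Node (1,0) S=79.9800: V=(p*·20.1900+(1−p*)·0.0000)/1.03=6.0588; Δ=(20.1900−0.0000)/(112.7718−68.7828)=0.4590; B=V−Δ·S=-30.6503
Node (1,1) S=131.1300: V=(p*·123.3635+(1−p*)·20.1900)/1.03=50.5631; Δ=(123.3635−20.1900)/(184.8933−112.7718)=1.4306; B=V−Δ·S=-137.0250
Node (0,0) S=93.0000: V=(p*·50.5631+(1−p*)·6.0588)/1.03=19.2375; Δ=(50.5631−6.0588)/(131.1300−79.9800)=0.8701; B=V−Δ·S=-61.6794
Root portfolio cost Δ·93+B reproduces V0=19.2375.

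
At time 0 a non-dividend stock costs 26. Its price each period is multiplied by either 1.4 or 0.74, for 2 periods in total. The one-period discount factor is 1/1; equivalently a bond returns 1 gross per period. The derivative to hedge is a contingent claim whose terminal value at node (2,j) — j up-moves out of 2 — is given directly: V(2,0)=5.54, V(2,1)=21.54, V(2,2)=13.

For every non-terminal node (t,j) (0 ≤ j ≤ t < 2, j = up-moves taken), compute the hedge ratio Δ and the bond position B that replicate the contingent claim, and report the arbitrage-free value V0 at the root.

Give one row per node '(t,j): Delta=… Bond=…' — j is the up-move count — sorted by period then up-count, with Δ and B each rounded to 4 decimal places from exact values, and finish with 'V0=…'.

The replicating-portfolio and risk-neutral prices coincide; use p* = (1−0.74)/(1.4−0.74) = 0.3939 for the latter.
At expiry t=2: V(2,0)=5.5400, V(2,1)=21.5400, V(2,2)=13.0000
(1,0): S=19.2400. Δ = (V_up−V_dn)/(S_up−S_dn) = (21.5400−5.5400)/(26.9360−14.2376) = 1.2600. V = [p*·21.5400 + (1−p*)·5.5400]/1 = 11.8430. B = V − Δ·S = -12.3994.
(1,1): S=36.4000. Δ = (V_up−V_dn)/(S_up−S_dn) = (13.0000−21.5400)/(50.9600−26.9360) = -0.3555. V = [p*·13.0000 + (1−p*)·21.5400]/1 = 18.1758. B = V − Δ·S = 31.1152.
(0,0): S=26.0000. Δ = (V_up−V_dn)/(S_up−S_dn) = (18.1758−11.8430)/(36.4000−19.2400) = 0.3690. V = [p*·18.1758 + (1−p*)·11.8430]/1 = 14.3377. B = V − Δ·S = 4.7427.
The time-0 hedge costs 14.3377, which is the no-arbitrage price.

(0,0): Delta=0.3690 Bond=4.7427
(1,0): Delta=1.2600 Bond=-12.3994
(1,1): Delta=-0.3555 Bond=31.1152
V0=14.3377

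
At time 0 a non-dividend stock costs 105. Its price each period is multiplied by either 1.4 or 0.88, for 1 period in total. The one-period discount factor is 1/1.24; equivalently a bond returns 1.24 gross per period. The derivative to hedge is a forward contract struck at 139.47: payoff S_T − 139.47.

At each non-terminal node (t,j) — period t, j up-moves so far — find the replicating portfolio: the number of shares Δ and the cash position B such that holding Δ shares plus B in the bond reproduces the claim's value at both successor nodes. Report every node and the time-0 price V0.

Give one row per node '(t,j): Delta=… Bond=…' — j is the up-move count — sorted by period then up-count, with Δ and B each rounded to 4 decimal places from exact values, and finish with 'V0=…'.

Under the risk-neutral measure, an up-move has probability p* = (R−d)/(u−d) = 0.6923 and values discount at R = 1.24.
At expiry t=1: V(1,0)=-47.0700, V(1,1)=7.5300
  t=0,j=0: stock 105.0000 → up 147.0000 (V=7.5300), down 92.4000 (V=-47.0700). Price -7.4758; hedge Δ=1.0000, bond B=-112.4758.
The time-0 hedge costs -7.4758, which is the no-arbitrage price.

(0,0): Delta=1.0000 Bond=-112.4758
V0=-7.4758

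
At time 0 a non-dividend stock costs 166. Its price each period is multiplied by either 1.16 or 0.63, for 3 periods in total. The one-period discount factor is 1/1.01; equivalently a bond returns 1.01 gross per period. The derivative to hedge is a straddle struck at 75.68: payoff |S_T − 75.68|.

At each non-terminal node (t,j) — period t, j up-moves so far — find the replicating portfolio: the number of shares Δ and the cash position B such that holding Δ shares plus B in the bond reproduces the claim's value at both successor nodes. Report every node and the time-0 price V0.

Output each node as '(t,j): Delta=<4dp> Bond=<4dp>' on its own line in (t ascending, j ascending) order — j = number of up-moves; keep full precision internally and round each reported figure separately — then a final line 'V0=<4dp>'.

(0,0): Delta=0.9390 Bond=-61.8250
(1,0): Delta=0.6545 Bond=-32.6879
(1,1): Delta=1.0000 Bond=-74.1888
(2,0): Delta=-0.9572 Bond=73.1722
(2,1): Delta=1.0000 Bond=-74.9307
(2,2): Delta=1.0000 Bond=-74.9307
V0=94.0495

The replicating-portfolio and risk-neutral prices coincide; use p* = (1.01−0.63)/(1.16−0.63) = 0.7170 for the latter.
Terminal payoffs: V(3,0)=34.1722, V(3,1)=0.7471, V(3,2)=65.0428, V(3,3)=183.4287
Node (2,0) S=65.8854: V=(p*·0.7471+(1−p*)·34.1722)/1.01=10.1059; Δ=(0.7471−34.1722)/(76.4271−41.5078)=-0.9572; B=V−Δ·S=73.1722
Node (2,1) S=121.3128: V=(p*·65.0428+(1−p*)·0.7471)/1.01=46.3821; Δ=(65.0428−0.7471)/(140.7228−76.4271)=1.0000; B=V−Δ·S=-74.9307
Node (2,2) S=223.3696: V=(p*·183.4287+(1−p*)·65.0428)/1.01=148.4389; Δ=(183.4287−65.0428)/(259.1087−140.7228)=1.0000; B=V−Δ·S=-74.9307
Node (1,0) S=104.5800: V=(p*·46.3821+(1−p*)·10.1059)/1.01=35.7577; Δ=(46.3821−10.1059)/(121.3128−65.8854)=0.6545; B=V−Δ·S=-32.6879
Node (1,1) S=192.5600: V=(p*·148.4389+(1−p*)·46.3821)/1.01=118.3712; Δ=(148.4389−46.3821)/(223.3696−121.3128)=1.0000; B=V−Δ·S=-74.1888
Node (0,0) S=166.0000: V=(p*·118.3712+(1−p*)·35.7577)/1.01=94.0495; Δ=(118.3712−35.7577)/(192.5600−104.5800)=0.9390; B=V−Δ·S=-61.8250
Self-financing check: at every node Δ·S+B equals the discounted successor values.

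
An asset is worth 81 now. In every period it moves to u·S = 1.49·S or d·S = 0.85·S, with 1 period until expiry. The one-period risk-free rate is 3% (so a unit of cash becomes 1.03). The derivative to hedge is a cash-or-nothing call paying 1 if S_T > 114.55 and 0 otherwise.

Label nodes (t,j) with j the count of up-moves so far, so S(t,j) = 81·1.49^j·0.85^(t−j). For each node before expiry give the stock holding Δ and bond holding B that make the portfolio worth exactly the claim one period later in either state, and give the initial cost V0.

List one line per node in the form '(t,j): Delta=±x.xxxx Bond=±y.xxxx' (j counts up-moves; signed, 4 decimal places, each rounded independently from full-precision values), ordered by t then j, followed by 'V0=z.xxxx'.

(0,0): Delta=0.0193 Bond=-1.2894
V0=0.2731

Since d<R<u, set p* = (R−d)/(u−d) = 0.2813; price each node as the discounted p*-expectation of its children.
Payoff layer (t=1): V(1,0)=0.0000, V(1,1)=1.0000
(0,0): S=81.0000. Δ = (V_up−V_dn)/(S_up−S_dn) = (1.0000−0.0000)/(120.6900−68.8500) = 0.0193. V = [p*·1.0000 + (1−p*)·0.0000]/1.03 = 0.2731. B = V − Δ·S = -1.2894.
The time-0 hedge costs 0.2731, which is the no-arbitrage price.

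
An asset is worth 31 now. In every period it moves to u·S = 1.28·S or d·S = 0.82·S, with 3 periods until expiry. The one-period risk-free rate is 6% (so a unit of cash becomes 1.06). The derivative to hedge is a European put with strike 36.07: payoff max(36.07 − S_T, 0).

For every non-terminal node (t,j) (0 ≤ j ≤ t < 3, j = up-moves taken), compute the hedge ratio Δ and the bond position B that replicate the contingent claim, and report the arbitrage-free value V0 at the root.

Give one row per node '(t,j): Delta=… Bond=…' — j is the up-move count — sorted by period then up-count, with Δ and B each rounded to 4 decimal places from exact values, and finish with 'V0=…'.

Risk-neutral probability p* = (R−d)/(u−d) = (1.06−0.82)/(1.28−0.82) = 0.5217.
Terminal payoffs: V(3,0)=18.9776, V(3,1)=9.3892, V(3,2)=0.0000, V(3,3)=0.0000
  t=2,j=0: stock 20.8444 → up 26.6808 (V=9.3892), down 17.0924 (V=18.9776). Price 13.1839; hedge Δ=-1.0000, bond B=34.0283.
  t=2,j=1: stock 32.5376 → up 41.6481 (V=0.0000), down 26.6808 (V=9.3892). Price 4.2363; hedge Δ=-0.6273, bond B=24.6475.
  t=2,j=2: stock 50.7904 → up 65.0117 (V=0.0000), down 41.6481 (V=0.0000). Price 0.0000; hedge Δ=0.0000, bond B=0.0000.
  t=1,j=0: stock 25.4200 → up 32.5376 (V=4.2363), down 20.8444 (V=13.1839). Price 8.0336; hedge Δ=-0.7652, bond B=27.4849.
  t=1,j=1: stock 39.6800 → up 50.7904 (V=0.0000), down 32.5376 (V=4.2363). Price 1.9114; hedge Δ=-0.2321, bond B=11.1207.
  t=0,j=0: stock 31.0000 → up 39.6800 (V=1.9114), down 25.4200 (V=8.0336). Price 4.5655; hedge Δ=-0.4293, bond B=17.8746.
Each (Δ,B) replicates both successor values, so the strategy is self-financing and V0 is arbitrage-free.

(0,0): Delta=-0.4293 Bond=17.8746
(1,0): Delta=-0.7652 Bond=27.4849
(1,1): Delta=-0.2321 Bond=11.1207
(2,0): Delta=-1.0000 Bond=34.0283
(2,1): Delta=-0.6273 Bond=24.6475
(2,2): Delta=0.0000 Bond=0.0000
V0=4.5655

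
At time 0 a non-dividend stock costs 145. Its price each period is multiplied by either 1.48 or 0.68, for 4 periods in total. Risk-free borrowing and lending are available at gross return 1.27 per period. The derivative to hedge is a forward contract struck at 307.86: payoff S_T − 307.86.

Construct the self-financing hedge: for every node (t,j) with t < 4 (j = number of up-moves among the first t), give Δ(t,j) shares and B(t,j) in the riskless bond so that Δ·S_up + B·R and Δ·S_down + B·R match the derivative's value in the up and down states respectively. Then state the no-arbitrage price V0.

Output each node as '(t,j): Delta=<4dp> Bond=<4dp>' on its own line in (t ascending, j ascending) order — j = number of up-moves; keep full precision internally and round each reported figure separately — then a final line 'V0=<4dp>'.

(0,0): Delta=1.0000 Bond=-118.3419
(1,0): Delta=1.0000 Bond=-150.2942
(1,1): Delta=1.0000 Bond=-150.2942
(2,0): Delta=1.0000 Bond=-190.8736
(2,1): Delta=1.0000 Bond=-190.8736
(2,2): Delta=1.0000 Bond=-190.8736
(3,0): Delta=1.0000 Bond=-242.4094
(3,1): Delta=1.0000 Bond=-242.4094
(3,2): Delta=1.0000 Bond=-242.4094
(3,3): Delta=1.0000 Bond=-242.4094
V0=26.6581

Under the risk-neutral measure, an up-move has probability p* = (R−d)/(u−d) = 0.7375 and values discount at R = 1.27.
Terminal values V(4,·): V(4,0)=-276.8570, V(4,1)=-240.3829, V(4,2)=-160.9981, V(4,3)=11.7807, V(4,4)=387.8286
  t=3,j=0: stock 45.5926 → up 67.4771 (V=-240.3829), down 31.0030 (V=-276.8570). Price -196.8168; hedge Δ=1.0000, bond B=-242.4094.
  t=3,j=1: stock 99.2310 → up 146.8619 (V=-160.9981), down 67.4771 (V=-240.3829). Price -143.1784; hedge Δ=1.0000, bond B=-242.4094.
  t=3,j=2: stock 215.9734 → up 319.6407 (V=11.7807), down 146.8619 (V=-160.9981). Price -26.4360; hedge Δ=1.0000, bond B=-242.4094.
  t=3,j=3: stock 470.0598 → up 695.6886 (V=387.8286), down 319.6407 (V=11.7807). Price 227.6504; hedge Δ=1.0000, bond B=-242.4094.
  t=2,j=0: stock 67.0480 → up 99.2310 (V=-143.1784), down 45.5926 (V=-196.8168). Price -123.8256; hedge Δ=1.0000, bond B=-190.8736.
  t=2,j=1: stock 145.9280 → up 215.9734 (V=-26.4360), down 99.2310 (V=-143.1784). Price -44.9456; hedge Δ=1.0000, bond B=-190.8736.
  t=2,j=2: stock 317.6080 → up 470.0598 (V=227.6504), down 215.9734 (V=-26.4360). Price 126.7344; hedge Δ=1.0000, bond B=-190.8736.
  t=1,j=0: stock 98.6000 → up 145.9280 (V=-44.9456), down 67.0480 (V=-123.8256). Price -51.6942; hedge Δ=1.0000, bond B=-150.2942.
  t=1,j=1: stock 214.6000 → up 317.6080 (V=126.7344), down 145.9280 (V=-44.9456). Price 64.3058; hedge Δ=1.0000, bond B=-150.2942.
  t=0,j=0: stock 145.0000 → up 214.6000 (V=64.3058), down 98.6000 (V=-51.6942). Price 26.6581; hedge Δ=1.0000, bond B=-118.3419.
Check: Δ(0,0)·S0 + B(0,0) = 26.6581 = V0.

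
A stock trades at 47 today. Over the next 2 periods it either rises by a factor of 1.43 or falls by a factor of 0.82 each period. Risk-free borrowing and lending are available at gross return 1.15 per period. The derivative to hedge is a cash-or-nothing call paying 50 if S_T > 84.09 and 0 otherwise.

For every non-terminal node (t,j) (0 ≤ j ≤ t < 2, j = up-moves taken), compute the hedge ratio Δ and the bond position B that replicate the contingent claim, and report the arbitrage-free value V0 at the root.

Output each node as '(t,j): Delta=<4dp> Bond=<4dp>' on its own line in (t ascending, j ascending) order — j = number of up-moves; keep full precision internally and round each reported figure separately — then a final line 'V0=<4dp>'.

No-arbitrage ⇒ martingale measure with p* = (R−d)/(u−d) = 0.5410.
Terminal payoffs: V(2,0)=0.0000, V(2,1)=0.0000, V(2,2)=50.0000
(1,0): S=38.5400. Δ = (V_up−V_dn)/(S_up−S_dn) = (0.0000−0.0000)/(55.1122−31.6028) = 0.0000. V = [p*·0.0000 + (1−p*)·0.0000]/1.15 = 0.0000. B = V − Δ·S = 0.0000.
(1,1): S=67.2100. Δ = (V_up−V_dn)/(S_up−S_dn) = (50.0000−0.0000)/(96.1103−55.1122) = 1.2196. V = [p*·50.0000 + (1−p*)·0.0000]/1.15 = 23.5210. B = V − Δ·S = -58.4462.
(0,0): S=47.0000. Δ = (V_up−V_dn)/(S_up−S_dn) = (23.5210−0.0000)/(67.2100−38.5400) = 0.8204. V = [p*·23.5210 + (1−p*)·0.0000]/1.15 = 11.0648. B = V − Δ·S = -27.4943.
The time-0 hedge costs 11.0648, which is the no-arbitrage price.

(0,0): Delta=0.8204 Bond=-27.4943
(1,0): Delta=0.0000 Bond=0.0000
(1,1): Delta=1.2196 Bond=-58.4462
V0=11.0648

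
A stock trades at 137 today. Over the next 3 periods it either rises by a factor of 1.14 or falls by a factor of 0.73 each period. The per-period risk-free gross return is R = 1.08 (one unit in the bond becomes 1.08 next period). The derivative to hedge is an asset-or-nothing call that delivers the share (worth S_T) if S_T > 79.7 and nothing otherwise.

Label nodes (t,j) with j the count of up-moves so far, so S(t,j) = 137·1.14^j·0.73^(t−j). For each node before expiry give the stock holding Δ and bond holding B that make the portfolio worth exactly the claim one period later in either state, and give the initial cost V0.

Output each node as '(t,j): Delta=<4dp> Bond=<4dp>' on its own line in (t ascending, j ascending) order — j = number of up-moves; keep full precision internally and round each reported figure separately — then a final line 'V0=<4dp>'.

Under the risk-neutral measure, an up-move has probability p* = (R−d)/(u−d) = 0.8537 and values discount at R = 1.08.
Payoff layer (t=3): V(3,0)=0.0000, V(3,1)=83.2283, V(3,2)=129.9730, V(3,3)=202.9715
Node (2,0) S=73.0073: V=(p*·83.2283+(1−p*)·0.0000)/1.08=65.7857; Δ=(83.2283−0.0000)/(83.2283−53.2953)=2.7805; B=V−Δ·S=-137.2102
Node (2,1) S=114.0114: V=(p*·129.9730+(1−p*)·83.2283)/1.08=114.0114; Δ=(129.9730−83.2283)/(129.9730−83.2283)=1.0000; B=V−Δ·S=0.0000
Node (2,2) S=178.0452: V=(p*·202.9715+(1−p*)·129.9730)/1.08=178.0452; Δ=(202.9715−129.9730)/(202.9715−129.9730)=1.0000; B=V−Δ·S=0.0000
Node (1,0) S=100.0100: V=(p*·114.0114+(1−p*)·65.7857)/1.08=99.0315; Δ=(114.0114−65.7857)/(114.0114−73.0073)=1.1761; B=V−Δ·S=-18.5922
Node (1,1) S=156.1800: V=(p*·178.0452+(1−p*)·114.0114)/1.08=156.1800; Δ=(178.0452−114.0114)/(178.0452−114.0114)=1.0000; B=V−Δ·S=0.0000
Node (0,0) S=137.0000: V=(p*·156.1800+(1−p*)·99.0315)/1.08=136.8674; Δ=(156.1800−99.0315)/(156.1800−100.0100)=1.0174; B=V−Δ·S=-2.5193
Check: Δ(0,0)·S0 + B(0,0) = 136.8674 = V0.

(0,0): Delta=1.0174 Bond=-2.5193
(1,0): Delta=1.1761 Bond=-18.5922
(1,1): Delta=1.0000 Bond=0.0000
(2,0): Delta=2.7805 Bond=-137.2102
(2,1): Delta=1.0000 Bond=0.0000
(2,2): Delta=1.0000 Bond=0.0000
V0=136.8674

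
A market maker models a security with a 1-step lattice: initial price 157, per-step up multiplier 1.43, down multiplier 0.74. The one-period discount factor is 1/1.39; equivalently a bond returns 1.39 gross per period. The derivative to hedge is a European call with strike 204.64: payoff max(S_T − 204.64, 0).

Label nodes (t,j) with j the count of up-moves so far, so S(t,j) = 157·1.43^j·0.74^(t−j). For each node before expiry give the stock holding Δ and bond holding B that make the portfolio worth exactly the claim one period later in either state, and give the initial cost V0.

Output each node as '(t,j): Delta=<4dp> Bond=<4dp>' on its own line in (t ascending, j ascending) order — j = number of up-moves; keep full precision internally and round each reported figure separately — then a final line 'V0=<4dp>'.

No-arbitrage ⇒ martingale measure with p* = (R−d)/(u−d) = 0.9420.
At expiry t=1: V(1,0)=0.0000, V(1,1)=19.8700
(0,0): S=157.0000. Δ = (V_up−V_dn)/(S_up−S_dn) = (19.8700−0.0000)/(224.5100−116.1800) = 0.1834. V = [p*·19.8700 + (1−p*)·0.0000]/1.39 = 13.4663. B = V − Δ·S = -15.3308.
Each (Δ,B) replicates both successor values, so the strategy is self-financing and V0 is arbitrage-free.

(0,0): Delta=0.1834 Bond=-15.3308
V0=13.4663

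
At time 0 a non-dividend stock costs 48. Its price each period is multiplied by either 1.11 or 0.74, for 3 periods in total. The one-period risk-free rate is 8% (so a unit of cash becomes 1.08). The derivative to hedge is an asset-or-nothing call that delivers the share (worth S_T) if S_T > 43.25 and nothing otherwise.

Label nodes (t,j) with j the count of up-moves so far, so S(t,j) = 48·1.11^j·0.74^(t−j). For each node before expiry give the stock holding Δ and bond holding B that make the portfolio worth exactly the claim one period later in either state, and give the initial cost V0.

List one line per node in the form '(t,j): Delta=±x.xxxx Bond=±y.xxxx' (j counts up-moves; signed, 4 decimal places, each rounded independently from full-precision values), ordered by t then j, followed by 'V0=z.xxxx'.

The replicating-portfolio and risk-neutral prices coincide; use p* = (1.08−0.74)/(1.11−0.74) = 0.9189 for the latter.
Terminal payoffs: V(3,0)=0.0000, V(3,1)=0.0000, V(3,2)=43.7642, V(3,3)=65.6463
(2,0): S=26.2848. Δ = (V_up−V_dn)/(S_up−S_dn) = (0.0000−0.0000)/(29.1761−19.4508) = 0.0000. V = [p*·0.0000 + (1−p*)·0.0000]/1.08 = 0.0000. B = V − Δ·S = 0.0000.
(2,1): S=39.4272. Δ = (V_up−V_dn)/(S_up−S_dn) = (43.7642−0.0000)/(43.7642−29.1761) = 3.0000. V = [p*·43.7642 + (1−p*)·0.0000]/1.08 = 37.2368. B = V − Δ·S = -81.0448.
(2,2): S=59.1408. Δ = (V_up−V_dn)/(S_up−S_dn) = (65.6463−43.7642)/(65.6463−43.7642) = 1.0000. V = [p*·65.6463 + (1−p*)·43.7642]/1.08 = 59.1408. B = V − Δ·S = 0.0000.
(1,0): S=35.5200. Δ = (V_up−V_dn)/(S_up−S_dn) = (37.2368−0.0000)/(39.4272−26.2848) = 2.8333. V = [p*·37.2368 + (1−p*)·0.0000]/1.08 = 31.6830. B = V − Δ·S = -68.9570.
(1,1): S=53.2800. Δ = (V_up−V_dn)/(S_up−S_dn) = (59.1408−37.2368)/(59.1408−39.4272) = 1.1111. V = [p*·59.1408 + (1−p*)·37.2368]/1.08 = 53.1156. B = V − Δ·S = -6.0844.
(0,0): S=48.0000. Δ = (V_up−V_dn)/(S_up−S_dn) = (53.1156−31.6830)/(53.2800−35.5200) = 1.2068. V = [p*·53.1156 + (1−p*)·31.6830]/1.08 = 47.5720. B = V − Δ·S = -10.3539.
Self-financing check: at every node Δ·S+B equals the discounted successor values.

(0,0): Delta=1.2068 Bond=-10.3539
(1,0): Delta=2.8333 Bond=-68.9570
(1,1): Delta=1.1111 Bond=-6.0844
(2,0): Delta=0.0000 Bond=0.0000
(2,1): Delta=3.0000 Bond=-81.0448
(2,2): Delta=1.0000 Bond=0.0000
V0=47.5720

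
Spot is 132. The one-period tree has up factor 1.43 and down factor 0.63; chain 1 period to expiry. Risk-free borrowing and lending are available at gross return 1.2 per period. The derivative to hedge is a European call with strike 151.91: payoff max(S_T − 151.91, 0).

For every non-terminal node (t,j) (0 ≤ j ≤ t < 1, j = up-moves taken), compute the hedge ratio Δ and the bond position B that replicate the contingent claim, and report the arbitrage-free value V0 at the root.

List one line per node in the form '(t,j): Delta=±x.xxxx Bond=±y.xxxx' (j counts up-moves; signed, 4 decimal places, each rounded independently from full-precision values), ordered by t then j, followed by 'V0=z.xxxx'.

(0,0): Delta=0.3490 Bond=-24.1828
V0=21.8797

Since d<R<u, set p* = (R−d)/(u−d) = 0.7125; price each node as the discounted p*-expectation of its children.
Payoff layer (t=1): V(1,0)=0.0000, V(1,1)=36.8500
  t=0,j=0: stock 132.0000 → up 188.7600 (V=36.8500), down 83.1600 (V=0.0000). Price 21.8797; hedge Δ=0.3490, bond B=-24.1828.
Check: Δ(0,0)·S0 + B(0,0) = 21.8797 = V0.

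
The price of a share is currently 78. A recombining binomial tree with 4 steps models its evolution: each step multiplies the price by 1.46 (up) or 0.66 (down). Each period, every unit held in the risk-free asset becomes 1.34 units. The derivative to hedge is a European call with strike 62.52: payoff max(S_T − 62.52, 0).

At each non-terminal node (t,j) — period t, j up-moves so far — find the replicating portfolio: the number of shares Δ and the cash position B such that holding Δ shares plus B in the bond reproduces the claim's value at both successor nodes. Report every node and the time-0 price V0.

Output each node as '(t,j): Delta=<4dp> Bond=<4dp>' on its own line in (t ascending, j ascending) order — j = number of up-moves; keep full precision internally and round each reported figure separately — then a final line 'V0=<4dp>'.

No-arbitrage ⇒ martingale measure with p* = (R−d)/(u−d) = 0.8500.
Payoff layer (t=4): V(4,0)=0.0000, V(4,1)=0.0000, V(4,2)=9.9049, V(4,3)=97.6928, V(4,4)=291.8900
Node (3,0) S=22.4247: V=(p*·0.0000+(1−p*)·0.0000)/1.34=0.0000; Δ=(0.0000−0.0000)/(32.7400−14.8003)=0.0000; B=V−Δ·S=0.0000
Node (3,1) S=49.6061: V=(p*·9.9049+(1−p*)·0.0000)/1.34=6.2830; Δ=(9.9049−0.0000)/(72.4249−32.7400)=0.2496; B=V−Δ·S=-6.0982
Node (3,2) S=109.7348: V=(p*·97.6928+(1−p*)·9.9049)/1.34=63.0781; Δ=(97.6928−9.9049)/(160.2128−72.4249)=1.0000; B=V−Δ·S=-46.6567
Node (3,3) S=242.7466: V=(p*·291.8900+(1−p*)·97.6928)/1.34=196.0899; Δ=(291.8900−97.6928)/(354.4100−160.2128)=1.0000; B=V−Δ·S=-46.6567
Node (2,0) S=33.9768: V=(p*·6.2830+(1−p*)·0.0000)/1.34=3.9855; Δ=(6.2830−0.0000)/(49.6061−22.4247)=0.2311; B=V−Δ·S=-3.8683
Node (2,1) S=75.1608: V=(p*·63.0781+(1−p*)·6.2830)/1.34=40.7155; Δ=(63.0781−6.2830)/(109.7348−49.6061)=0.9446; B=V−Δ·S=-30.2783
Node (2,2) S=166.2648: V=(p*·196.0899+(1−p*)·63.0781)/1.34=131.4464; Δ=(196.0899−63.0781)/(242.7466−109.7348)=1.0000; B=V−Δ·S=-34.8184
Node (1,0) S=51.4800: V=(p*·40.7155+(1−p*)·3.9855)/1.34=26.2731; Δ=(40.7155−3.9855)/(75.1608−33.9768)=0.8919; B=V−Δ·S=-19.6394
Node (1,1) S=113.8800: V=(p*·131.4464+(1−p*)·40.7155)/1.34=87.9379; Δ=(131.4464−40.7155)/(166.2648−75.1608)=0.9959; B=V−Δ·S=-25.4757
Node (0,0) S=78.0000: V=(p*·87.9379+(1−p*)·26.2731)/1.34=58.7225; Δ=(87.9379−26.2731)/(113.8800−51.4800)=0.9882; B=V−Δ·S=-18.3584
The time-0 hedge costs 58.7225, which is the no-arbitrage price.

(0,0): Delta=0.9882 Bond=-18.3584
(1,0): Delta=0.8919 Bond=-19.6394
(1,1): Delta=0.9959 Bond=-25.4757
(2,0): Delta=0.2311 Bond=-3.8683
(2,1): Delta=0.9446 Bond=-30.2783
(2,2): Delta=1.0000 Bond=-34.8184
(3,0): Delta=0.0000 Bond=0.0000
(3,1): Delta=0.2496 Bond=-6.0982
(3,2): Delta=1.0000 Bond=-46.6567
(3,3): Delta=1.0000 Bond=-46.6567
V0=58.7225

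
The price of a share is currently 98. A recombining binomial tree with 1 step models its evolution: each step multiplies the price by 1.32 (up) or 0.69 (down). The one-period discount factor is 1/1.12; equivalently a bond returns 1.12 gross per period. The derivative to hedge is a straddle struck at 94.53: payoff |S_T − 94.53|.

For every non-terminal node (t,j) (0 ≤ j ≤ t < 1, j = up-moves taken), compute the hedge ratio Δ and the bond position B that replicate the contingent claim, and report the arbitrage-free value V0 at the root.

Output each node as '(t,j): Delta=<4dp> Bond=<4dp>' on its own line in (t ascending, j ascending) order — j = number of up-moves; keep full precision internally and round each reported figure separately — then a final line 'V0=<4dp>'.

(0,0): Delta=0.1283 Bond=16.2819
V0=28.8533

Under the risk-neutral measure, an up-move has probability p* = (R−d)/(u−d) = 0.6825 and values discount at R = 1.12.
At expiry t=1: V(1,0)=26.9100, V(1,1)=34.8300
(0,0): S=98.0000. Δ = (V_up−V_dn)/(S_up−S_dn) = (34.8300−26.9100)/(129.3600−67.6200) = 0.1283. V = [p*·34.8300 + (1−p*)·26.9100]/1.12 = 28.8533. B = V − Δ·S = 16.2819.
Check: Δ(0,0)·S0 + B(0,0) = 28.8533 = V0.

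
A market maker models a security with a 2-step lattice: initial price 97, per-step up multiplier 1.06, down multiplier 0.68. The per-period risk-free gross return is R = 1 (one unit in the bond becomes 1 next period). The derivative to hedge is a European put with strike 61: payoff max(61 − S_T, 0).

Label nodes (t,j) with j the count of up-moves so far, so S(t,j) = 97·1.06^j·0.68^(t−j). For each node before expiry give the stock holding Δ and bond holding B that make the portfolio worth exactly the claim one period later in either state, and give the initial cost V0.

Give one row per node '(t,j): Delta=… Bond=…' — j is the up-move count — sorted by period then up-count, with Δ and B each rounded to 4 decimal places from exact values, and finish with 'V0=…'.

No-arbitrage ⇒ martingale measure with p* = (R−d)/(u−d) = 0.8421.
At expiry t=2: V(2,0)=16.1472, V(2,1)=0.0000, V(2,2)=0.0000
(1,0): S=65.9600. Δ = (V_up−V_dn)/(S_up−S_dn) = (0.0000−16.1472)/(69.9176−44.8528) = -0.6442. V = [p*·0.0000 + (1−p*)·16.1472]/1 = 2.5496. B = V − Δ·S = 45.0422.
(1,1): S=102.8200. Δ = (V_up−V_dn)/(S_up−S_dn) = (0.0000−0.0000)/(108.9892−69.9176) = 0.0000. V = [p*·0.0000 + (1−p*)·0.0000]/1 = 0.0000. B = V − Δ·S = 0.0000.
(0,0): S=97.0000. Δ = (V_up−V_dn)/(S_up−S_dn) = (0.0000−2.5496)/(102.8200−65.9600) = -0.0692. V = [p*·0.0000 + (1−p*)·2.5496]/1 = 0.4026. B = V − Δ·S = 7.1119.
Check: Δ(0,0)·S0 + B(0,0) = 0.4026 = V0.

(0,0): Delta=-0.0692 Bond=7.1119
(1,0): Delta=-0.6442 Bond=45.0422
(1,1): Delta=0.0000 Bond=0.0000
V0=0.4026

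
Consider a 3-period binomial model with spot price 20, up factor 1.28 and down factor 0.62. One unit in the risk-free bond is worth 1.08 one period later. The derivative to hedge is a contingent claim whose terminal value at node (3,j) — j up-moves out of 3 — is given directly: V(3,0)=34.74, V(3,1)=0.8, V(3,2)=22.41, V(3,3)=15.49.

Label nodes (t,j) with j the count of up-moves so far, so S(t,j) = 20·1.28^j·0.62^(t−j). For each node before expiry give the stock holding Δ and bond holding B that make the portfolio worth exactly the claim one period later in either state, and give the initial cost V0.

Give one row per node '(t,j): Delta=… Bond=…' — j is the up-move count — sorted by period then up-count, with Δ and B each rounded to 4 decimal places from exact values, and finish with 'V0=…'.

(0,0): Delta=0.1721 Bond=9.4661
(1,0): Delta=0.5404 Bond=5.6564
(1,1): Delta=0.0946 Bond=12.2090
(2,0): Delta=-6.6889 Bond=61.6880
(2,1): Delta=2.0629 Bond=-18.0558
(2,2): Delta=-0.3200 Bond=26.7691
V0=12.9085

Under the risk-neutral measure, an up-move has probability p* = (R−d)/(u−d) = 0.6970 and values discount at R = 1.08.
Terminal payoffs: V(3,0)=34.7400, V(3,1)=0.8000, V(3,2)=22.4100, V(3,3)=15.4900
(2,0): S=7.6880. Δ = (V_up−V_dn)/(S_up−S_dn) = (0.8000−34.7400)/(9.8406−4.7666) = -6.6889. V = [p*·0.8000 + (1−p*)·34.7400]/1.08 = 10.2637. B = V − Δ·S = 61.6880.
(2,1): S=15.8720. Δ = (V_up−V_dn)/(S_up−S_dn) = (22.4100−0.8000)/(20.3162−9.8406) = 2.0629. V = [p*·22.4100 + (1−p*)·0.8000]/1.08 = 14.6866. B = V − Δ·S = -18.0558.
(2,2): S=32.7680. Δ = (V_up−V_dn)/(S_up−S_dn) = (15.4900−22.4100)/(41.9430−20.3162) = -0.3200. V = [p*·15.4900 + (1−p*)·22.4100]/1.08 = 16.2842. B = V − Δ·S = 26.7691.
(1,0): S=12.4000. Δ = (V_up−V_dn)/(S_up−S_dn) = (14.6866−10.2637)/(15.8720−7.6880) = 0.5404. V = [p*·14.6866 + (1−p*)·10.2637]/1.08 = 12.3577. B = V − Δ·S = 5.6564.
(1,1): S=25.6000. Δ = (V_up−V_dn)/(S_up−S_dn) = (16.2842−14.6866)/(32.7680−15.8720) = 0.0946. V = [p*·16.2842 + (1−p*)·14.6866]/1.08 = 14.6297. B = V − Δ·S = 12.2090.
(0,0): S=20.0000. Δ = (V_up−V_dn)/(S_up−S_dn) = (14.6297−12.3577)/(25.6000−12.4000) = 0.1721. V = [p*·14.6297 + (1−p*)·12.3577]/1.08 = 12.9085. B = V − Δ·S = 9.4661.
The time-0 hedge costs 12.9085, which is the no-arbitrage price.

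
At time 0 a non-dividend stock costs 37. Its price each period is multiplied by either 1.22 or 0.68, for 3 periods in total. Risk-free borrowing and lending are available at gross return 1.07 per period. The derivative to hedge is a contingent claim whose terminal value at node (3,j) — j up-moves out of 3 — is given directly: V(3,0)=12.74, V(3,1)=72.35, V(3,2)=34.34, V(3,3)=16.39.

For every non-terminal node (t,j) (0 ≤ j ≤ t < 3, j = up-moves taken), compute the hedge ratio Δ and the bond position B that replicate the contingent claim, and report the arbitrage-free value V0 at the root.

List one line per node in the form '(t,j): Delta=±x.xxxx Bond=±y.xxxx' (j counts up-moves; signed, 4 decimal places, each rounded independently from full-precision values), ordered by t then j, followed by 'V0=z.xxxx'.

Under the risk-neutral measure, an up-move has probability p* = (R−d)/(u−d) = 0.7222 and values discount at R = 1.07.
Terminal payoffs: V(3,0)=12.7400, V(3,1)=72.3500, V(3,2)=34.3400, V(3,3)=16.3900
  t=2,j=0: stock 17.1088 → up 20.8727 (V=72.3500), down 11.6340 (V=12.7400). Price 52.1417; hedge Δ=6.4522, bond B=-58.2471.
  t=2,j=1: stock 30.6952 → up 37.4481 (V=34.3400), down 20.8727 (V=72.3500). Price 41.9611; hedge Δ=-2.2932, bond B=112.3499.
  t=2,j=2: stock 55.0708 → up 67.1864 (V=16.3900), down 37.4481 (V=34.3400). Price 19.9777; hedge Δ=-0.6036, bond B=53.2184.
  t=1,j=0: stock 25.1600 → up 30.6952 (V=41.9611), down 17.1088 (V=52.1417). Price 41.8589; hedge Δ=-0.7493, bond B=60.7120.
  t=1,j=1: stock 45.1400 → up 55.0708 (V=19.9777), down 30.6952 (V=41.9611). Price 24.3777; hedge Δ=-0.9019, bond B=65.0877.
  t=0,j=0: stock 37.0000 → up 45.1400 (V=24.3777), down 25.1600 (V=41.8589). Price 27.3211; hedge Δ=-0.8749, bond B=59.6937.
Root portfolio cost Δ·37+B reproduces V0=27.3211.

(0,0): Delta=-0.8749 Bond=59.6937
(1,0): Delta=-0.7493 Bond=60.7120
(1,1): Delta=-0.9019 Bond=65.0877
(2,0): Delta=6.4522 Bond=-58.2471
(2,1): Delta=-2.2932 Bond=112.3499
(2,2): Delta=-0.6036 Bond=53.2184
V0=27.3211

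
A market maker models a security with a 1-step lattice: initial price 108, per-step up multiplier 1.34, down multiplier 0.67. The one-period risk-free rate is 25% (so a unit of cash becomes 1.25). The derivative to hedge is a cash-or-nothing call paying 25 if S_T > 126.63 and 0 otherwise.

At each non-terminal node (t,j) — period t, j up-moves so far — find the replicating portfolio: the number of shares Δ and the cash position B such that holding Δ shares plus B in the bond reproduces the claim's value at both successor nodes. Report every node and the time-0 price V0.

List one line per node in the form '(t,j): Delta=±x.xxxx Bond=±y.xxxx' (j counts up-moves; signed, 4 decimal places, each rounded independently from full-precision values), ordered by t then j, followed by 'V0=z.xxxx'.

(0,0): Delta=0.3455 Bond=-20.0000
V0=17.3134

The replicating-portfolio and risk-neutral prices coincide; use p* = (1.25−0.67)/(1.34−0.67) = 0.8657 for the latter.
At expiry t=1: V(1,0)=0.0000, V(1,1)=25.0000
Node (0,0) S=108.0000: V=(p*·25.0000+(1−p*)·0.0000)/1.25=17.3134; Δ=(25.0000−0.0000)/(144.7200−72.3600)=0.3455; B=V−Δ·S=-20.0000
Self-financing check: at every node Δ·S+B equals the discounted successor values.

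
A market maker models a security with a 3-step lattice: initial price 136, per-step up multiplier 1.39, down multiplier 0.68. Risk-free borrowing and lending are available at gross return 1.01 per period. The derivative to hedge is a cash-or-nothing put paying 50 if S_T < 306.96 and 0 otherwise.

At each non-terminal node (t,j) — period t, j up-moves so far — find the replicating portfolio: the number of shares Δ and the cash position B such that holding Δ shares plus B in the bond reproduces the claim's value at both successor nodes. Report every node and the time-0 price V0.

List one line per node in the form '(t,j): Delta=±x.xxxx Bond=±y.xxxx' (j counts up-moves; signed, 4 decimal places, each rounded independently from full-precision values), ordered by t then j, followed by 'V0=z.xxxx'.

Risk-neutral probability p* = (R−d)/(u−d) = (1.01−0.68)/(1.39−0.68) = 0.4648.
Terminal values V(3,·): V(3,0)=50.0000, V(3,1)=50.0000, V(3,2)=50.0000, V(3,3)=0.0000
Node (2,0) S=62.8864: V=(p*·50.0000+(1−p*)·50.0000)/1.01=49.5050; Δ=(50.0000−50.0000)/(87.4121−42.7628)=0.0000; B=V−Δ·S=49.5050
Node (2,1) S=128.5472: V=(p*·50.0000+(1−p*)·50.0000)/1.01=49.5050; Δ=(50.0000−50.0000)/(178.6806−87.4121)=0.0000; B=V−Δ·S=49.5050
Node (2,2) S=262.7656: V=(p*·0.0000+(1−p*)·50.0000)/1.01=26.4956; Δ=(0.0000−50.0000)/(365.2442−178.6806)=-0.2680; B=V−Δ·S=96.9181
Node (1,0) S=92.4800: V=(p*·49.5050+(1−p*)·49.5050)/1.01=49.0148; Δ=(49.5050−49.5050)/(128.5472−62.8864)=0.0000; B=V−Δ·S=49.0148
Node (1,1) S=189.0400: V=(p*·26.4956+(1−p*)·49.5050)/1.01=38.4262; Δ=(26.4956−49.5050)/(262.7656−128.5472)=-0.1714; B=V−Δ·S=70.8337
Node (0,0) S=136.0000: V=(p*·38.4262+(1−p*)·49.0148)/1.01=43.6568; Δ=(38.4262−49.0148)/(189.0400−92.4800)=-0.1097; B=V−Δ·S=58.5703
Check: Δ(0,0)·S0 + B(0,0) = 43.6568 = V0.

(0,0): Delta=-0.1097 Bond=58.5703
(1,0): Delta=0.0000 Bond=49.0148
(1,1): Delta=-0.1714 Bond=70.8337
(2,0): Delta=0.0000 Bond=49.5050
(2,1): Delta=0.0000 Bond=49.5050
(2,2): Delta=-0.2680 Bond=96.9181
V0=43.6568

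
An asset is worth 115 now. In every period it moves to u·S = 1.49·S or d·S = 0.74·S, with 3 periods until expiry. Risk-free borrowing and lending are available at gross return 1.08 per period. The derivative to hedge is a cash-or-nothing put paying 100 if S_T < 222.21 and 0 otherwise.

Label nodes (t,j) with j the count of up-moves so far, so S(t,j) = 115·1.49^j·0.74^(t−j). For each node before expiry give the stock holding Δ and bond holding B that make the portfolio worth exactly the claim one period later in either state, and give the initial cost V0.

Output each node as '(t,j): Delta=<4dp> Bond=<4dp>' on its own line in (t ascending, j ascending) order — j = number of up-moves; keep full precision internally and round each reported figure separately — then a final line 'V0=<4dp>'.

(0,0): Delta=-0.2043 Bond=95.4798
(1,0): Delta=0.0000 Bond=85.7339
(1,1): Delta=-0.3266 Bond=124.0817
(2,0): Delta=0.0000 Bond=92.5926
(2,1): Delta=0.0000 Bond=92.5926
(2,2): Delta=-0.5222 Bond=183.9506
V0=71.9875

Under the risk-neutral measure, an up-move has probability p* = (R−d)/(u−d) = 0.4533 and values discount at R = 1.08.
Terminal payoffs: V(3,0)=100.0000, V(3,1)=100.0000, V(3,2)=100.0000, V(3,3)=0.0000
  t=2,j=0: stock 62.9740 → up 93.8313 (V=100.0000), down 46.6008 (V=100.0000). Price 92.5926; hedge Δ=0.0000, bond B=92.5926.
  t=2,j=1: stock 126.7990 → up 188.9305 (V=100.0000), down 93.8313 (V=100.0000). Price 92.5926; hedge Δ=0.0000, bond B=92.5926.
  t=2,j=2: stock 255.3115 → up 380.4141 (V=0.0000), down 188.9305 (V=100.0000). Price 50.6173; hedge Δ=-0.5222, bond B=183.9506.
  t=1,j=0: stock 85.1000 → up 126.7990 (V=92.5926), down 62.9740 (V=92.5926). Price 85.7339; hedge Δ=0.0000, bond B=85.7339.
  t=1,j=1: stock 171.3500 → up 255.3115 (V=50.6173), down 126.7990 (V=92.5926). Price 68.1146; hedge Δ=-0.3266, bond B=124.0817.
  t=0,j=0: stock 115.0000 → up 171.3500 (V=68.1146), down 85.1000 (V=85.7339). Price 71.9875; hedge Δ=-0.2043, bond B=95.4798.
Self-financing check: at every node Δ·S+B equals the discounted successor values.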